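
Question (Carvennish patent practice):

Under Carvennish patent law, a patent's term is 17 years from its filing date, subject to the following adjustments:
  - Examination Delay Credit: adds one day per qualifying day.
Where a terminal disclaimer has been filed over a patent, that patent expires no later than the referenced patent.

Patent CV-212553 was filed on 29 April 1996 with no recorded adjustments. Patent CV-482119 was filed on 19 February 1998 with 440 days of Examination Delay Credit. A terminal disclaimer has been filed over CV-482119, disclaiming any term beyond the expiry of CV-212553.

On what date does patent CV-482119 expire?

2013-04-29

Natural term of CV-482119:
  Base: filing + 17 years → 19 February 2015.
  Examination Delay Credit: +440 days → 4 May 2016.
Expiry of referenced patent CV-212553:
  Base: filing + 17 years → 29 April 2013.
Terminal disclaimer: CV-482119 expires on the earlier of 4 May 2016 and 29 April 2013.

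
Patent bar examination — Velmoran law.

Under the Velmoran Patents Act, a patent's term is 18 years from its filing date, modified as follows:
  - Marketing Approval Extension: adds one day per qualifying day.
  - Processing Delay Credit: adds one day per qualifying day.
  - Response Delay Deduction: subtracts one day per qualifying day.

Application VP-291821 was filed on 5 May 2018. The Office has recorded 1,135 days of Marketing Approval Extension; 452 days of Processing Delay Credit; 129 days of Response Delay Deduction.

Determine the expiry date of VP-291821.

2040-05-02

Base term: filing date + 18 years → 5 May 2036.
Marketing Approval Extension: +1135 days → 14 June 2039.
Processing Delay Credit: +452 days → 8 September 2040.
Response Delay Deduction: −129 days → 2 May 2040.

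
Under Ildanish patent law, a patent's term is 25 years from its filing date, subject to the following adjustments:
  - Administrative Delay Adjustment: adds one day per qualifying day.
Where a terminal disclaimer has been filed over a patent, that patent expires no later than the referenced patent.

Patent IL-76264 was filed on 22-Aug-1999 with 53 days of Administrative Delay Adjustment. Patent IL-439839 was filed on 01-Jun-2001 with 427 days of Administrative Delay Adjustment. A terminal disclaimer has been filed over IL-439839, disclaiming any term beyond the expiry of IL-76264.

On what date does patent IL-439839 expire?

October 14, 2024

Natural term of IL-439839:
  Base: filing + 25 years → 1 June 2026.
  Administrative Delay Adjustment: +427 days → 2 August 2027.
Expiry of referenced patent IL-76264:
  Base: filing + 25 years → 22 August 2024.
  Administrative Delay Adjustment: +53 days → 14 October 2024.
Terminal disclaimer: IL-439839 expires on the earlier of 2 August 2027 and 14 October 2024.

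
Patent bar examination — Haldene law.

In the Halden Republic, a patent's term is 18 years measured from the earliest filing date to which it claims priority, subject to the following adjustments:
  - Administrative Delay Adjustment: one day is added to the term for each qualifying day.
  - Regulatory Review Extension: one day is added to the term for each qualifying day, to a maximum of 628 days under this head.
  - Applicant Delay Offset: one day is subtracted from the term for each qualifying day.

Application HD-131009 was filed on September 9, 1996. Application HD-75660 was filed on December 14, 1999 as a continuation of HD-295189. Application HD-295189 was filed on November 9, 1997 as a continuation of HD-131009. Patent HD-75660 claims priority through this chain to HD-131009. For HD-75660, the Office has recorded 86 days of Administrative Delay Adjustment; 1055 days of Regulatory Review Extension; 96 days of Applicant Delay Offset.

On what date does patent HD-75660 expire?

May 19, 2016

Earliest priority filing: 9 September 1996.
Base term: 9 September 1996 + 18 years → 9 September 2014.
Administrative Delay Adjustment: +86 days → 4 December 2014.
Regulatory Review Extension: 1055 days claimed exceeds the 628-day cap, so +628 days → 23 August 2016.
Applicant Delay Offset: −96 days → 19 May 2016.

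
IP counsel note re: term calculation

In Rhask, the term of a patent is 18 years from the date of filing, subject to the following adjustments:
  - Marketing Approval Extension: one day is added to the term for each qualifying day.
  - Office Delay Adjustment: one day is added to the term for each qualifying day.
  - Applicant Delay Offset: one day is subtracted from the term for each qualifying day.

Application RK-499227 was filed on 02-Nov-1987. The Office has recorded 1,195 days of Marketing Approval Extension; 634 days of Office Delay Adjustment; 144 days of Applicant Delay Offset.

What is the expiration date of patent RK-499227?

June 14, 2010

Base term: filing date + 18 years → 2 November 2005.
Marketing Approval Extension: +1195 days → 9 February 2009.
Office Delay Adjustment: +634 days → 5 November 2010.
Applicant Delay Offset: −144 days → 14 June 2010.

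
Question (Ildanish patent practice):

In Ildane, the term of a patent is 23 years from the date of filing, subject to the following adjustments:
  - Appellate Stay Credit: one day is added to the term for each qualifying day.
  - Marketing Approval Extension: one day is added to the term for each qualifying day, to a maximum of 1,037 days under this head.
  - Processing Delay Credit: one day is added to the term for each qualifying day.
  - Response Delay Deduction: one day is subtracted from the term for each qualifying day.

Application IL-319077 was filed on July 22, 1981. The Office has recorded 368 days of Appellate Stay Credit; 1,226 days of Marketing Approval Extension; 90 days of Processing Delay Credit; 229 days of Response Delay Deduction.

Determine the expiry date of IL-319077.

2008-01-09

Base term: filing date + 23 years → 22 July 2004.
Appellate Stay Credit: +368 days → 25 July 2005.
Marketing Approval Extension: 1226 days claimed exceeds the 1037-day cap, so +1037 days → 27 May 2008.
Processing Delay Credit: +90 days → 25 August 2008.
Response Delay Deduction: −229 days → 9 January 2008.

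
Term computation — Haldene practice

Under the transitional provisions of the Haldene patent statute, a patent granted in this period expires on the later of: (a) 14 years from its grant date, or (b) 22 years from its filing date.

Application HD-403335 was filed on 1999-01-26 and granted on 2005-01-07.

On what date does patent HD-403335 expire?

January 26, 2021

(a) grant + 14 years → 7 January 2019.
(b) filing + 22 years → 26 January 2021.
Later of the two: 26 January 2021.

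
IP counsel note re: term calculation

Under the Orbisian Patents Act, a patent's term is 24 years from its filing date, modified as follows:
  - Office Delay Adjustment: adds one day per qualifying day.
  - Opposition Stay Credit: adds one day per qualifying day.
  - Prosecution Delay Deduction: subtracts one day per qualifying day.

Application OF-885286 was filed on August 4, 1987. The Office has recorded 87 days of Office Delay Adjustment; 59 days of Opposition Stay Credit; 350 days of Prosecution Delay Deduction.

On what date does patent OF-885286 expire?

Base term: filing date + 24 years → 4 August 2011.
Office Delay Adjustment: +87 days → 30 October 2011.
Opposition Stay Credit: +59 days → 28 December 2011.
Prosecution Delay Deduction: −350 days → 12 January 2011.

2011-01-12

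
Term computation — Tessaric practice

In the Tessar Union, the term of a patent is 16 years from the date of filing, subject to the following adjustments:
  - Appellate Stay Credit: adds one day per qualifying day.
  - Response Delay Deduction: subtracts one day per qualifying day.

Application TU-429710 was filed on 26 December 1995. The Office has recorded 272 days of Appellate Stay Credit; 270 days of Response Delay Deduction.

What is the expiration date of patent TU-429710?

2011-12-28

Base term: filing date + 16 years → 26 December 2011.
Appellate Stay Credit: +272 days → 23 September 2012.
Response Delay Deduction: −270 days → 28 December 2011.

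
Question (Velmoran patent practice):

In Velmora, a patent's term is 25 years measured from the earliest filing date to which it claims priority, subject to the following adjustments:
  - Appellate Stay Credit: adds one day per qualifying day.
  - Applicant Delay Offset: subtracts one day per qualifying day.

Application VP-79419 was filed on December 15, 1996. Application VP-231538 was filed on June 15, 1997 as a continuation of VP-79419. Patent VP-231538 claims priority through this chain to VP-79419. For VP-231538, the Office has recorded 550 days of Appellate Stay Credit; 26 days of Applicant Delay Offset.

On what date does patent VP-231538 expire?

2023-05-23

Earliest priority filing: 15 December 1996.
Base term: 15 December 1996 + 25 years → 15 December 2021.
Appellate Stay Credit: +550 days → 18 June 2023.
Applicant Delay Offset: −26 days → 23 May 2023.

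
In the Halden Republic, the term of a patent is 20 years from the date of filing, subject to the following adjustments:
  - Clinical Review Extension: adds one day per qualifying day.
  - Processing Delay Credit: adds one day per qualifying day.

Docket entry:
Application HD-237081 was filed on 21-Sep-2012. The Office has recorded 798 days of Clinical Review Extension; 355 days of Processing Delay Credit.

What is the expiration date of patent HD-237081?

2035-11-18

Base term: filing date + 20 years → 21 September 2032.
Clinical Review Extension: +798 days → 28 November 2034.
Processing Delay Credit: +355 days → 18 November 2035.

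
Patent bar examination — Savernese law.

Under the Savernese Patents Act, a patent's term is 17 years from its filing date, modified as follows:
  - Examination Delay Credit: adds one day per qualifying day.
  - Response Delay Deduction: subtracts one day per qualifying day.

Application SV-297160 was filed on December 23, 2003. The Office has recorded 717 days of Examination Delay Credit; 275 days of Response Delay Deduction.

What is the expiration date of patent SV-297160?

Base term: filing date + 17 years → 23 December 2020.
Examination Delay Credit: +717 days → 10 December 2022.
Response Delay Deduction: −275 days → 10 March 2022.

March 10, 2022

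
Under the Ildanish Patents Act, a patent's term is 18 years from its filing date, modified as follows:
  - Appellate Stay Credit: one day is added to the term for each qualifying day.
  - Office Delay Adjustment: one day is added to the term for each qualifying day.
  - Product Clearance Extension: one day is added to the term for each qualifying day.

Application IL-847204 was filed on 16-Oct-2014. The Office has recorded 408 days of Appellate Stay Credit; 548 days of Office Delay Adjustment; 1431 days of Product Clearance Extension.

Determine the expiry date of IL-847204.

2039-04-30

Base term: filing date + 18 years → 16 October 2032.
Appellate Stay Credit: +408 days → 28 November 2033.
Office Delay Adjustment: +548 days → 30 May 2035.
Product Clearance Extension: +1431 days → 30 April 2039.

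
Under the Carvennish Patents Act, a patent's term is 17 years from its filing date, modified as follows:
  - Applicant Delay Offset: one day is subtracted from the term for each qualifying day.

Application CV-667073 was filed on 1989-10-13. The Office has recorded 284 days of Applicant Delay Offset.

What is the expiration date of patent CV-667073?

January 2, 2006

Base term: filing date + 17 years → 13 October 2006.
Applicant Delay Offset: −284 days → 2 January 2006.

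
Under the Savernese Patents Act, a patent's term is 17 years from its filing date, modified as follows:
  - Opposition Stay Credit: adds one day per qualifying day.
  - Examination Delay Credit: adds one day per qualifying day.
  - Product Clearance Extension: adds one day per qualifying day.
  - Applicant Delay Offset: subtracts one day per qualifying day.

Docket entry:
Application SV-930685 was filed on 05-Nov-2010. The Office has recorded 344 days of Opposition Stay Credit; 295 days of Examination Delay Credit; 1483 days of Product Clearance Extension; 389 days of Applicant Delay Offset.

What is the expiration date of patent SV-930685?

Base term: filing date + 17 years → 5 November 2027.
Opposition Stay Credit: +344 days → 14 October 2028.
Examination Delay Credit: +295 days → 5 August 2029.
Product Clearance Extension: +1483 days → 27 August 2033.
Applicant Delay Offset: −389 days → 3 August 2032.

2032-08-03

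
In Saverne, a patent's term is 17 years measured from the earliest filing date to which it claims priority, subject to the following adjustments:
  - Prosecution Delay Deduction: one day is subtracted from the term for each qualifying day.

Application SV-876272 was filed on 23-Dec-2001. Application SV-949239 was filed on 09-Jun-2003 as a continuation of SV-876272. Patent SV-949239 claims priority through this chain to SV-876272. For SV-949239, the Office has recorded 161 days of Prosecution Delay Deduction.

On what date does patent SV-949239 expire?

Earliest priority filing: 23 December 2001.
Base term: 23 December 2001 + 17 years → 23 December 2018.
Prosecution Delay Deduction: −161 days → 15 July 2018.

2018-07-15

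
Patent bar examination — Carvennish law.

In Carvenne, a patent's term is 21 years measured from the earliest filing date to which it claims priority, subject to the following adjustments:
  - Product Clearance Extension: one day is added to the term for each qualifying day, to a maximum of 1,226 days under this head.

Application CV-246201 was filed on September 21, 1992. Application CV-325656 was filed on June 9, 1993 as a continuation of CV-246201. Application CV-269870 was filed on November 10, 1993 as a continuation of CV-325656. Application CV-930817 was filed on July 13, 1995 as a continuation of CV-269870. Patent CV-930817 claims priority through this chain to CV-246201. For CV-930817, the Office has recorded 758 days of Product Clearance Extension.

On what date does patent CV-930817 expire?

2015-10-19

Earliest priority filing: 21 September 1992.
Base term: 21 September 1992 + 21 years → 21 September 2013.
Product Clearance Extension: 758 days (within the 1226-day cap) → +758 days → 19 October 2015.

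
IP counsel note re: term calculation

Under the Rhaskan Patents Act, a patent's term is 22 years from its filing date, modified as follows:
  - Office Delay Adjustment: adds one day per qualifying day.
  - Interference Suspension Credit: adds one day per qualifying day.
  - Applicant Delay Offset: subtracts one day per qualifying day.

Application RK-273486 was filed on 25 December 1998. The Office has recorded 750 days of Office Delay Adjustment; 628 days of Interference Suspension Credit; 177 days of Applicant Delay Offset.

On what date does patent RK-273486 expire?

Base term: filing date + 22 years → 25 December 2020.
Office Delay Adjustment: +750 days → 14 January 2023.
Interference Suspension Credit: +628 days → 3 October 2024.
Applicant Delay Offset: −177 days → 9 April 2024.

2024-04-09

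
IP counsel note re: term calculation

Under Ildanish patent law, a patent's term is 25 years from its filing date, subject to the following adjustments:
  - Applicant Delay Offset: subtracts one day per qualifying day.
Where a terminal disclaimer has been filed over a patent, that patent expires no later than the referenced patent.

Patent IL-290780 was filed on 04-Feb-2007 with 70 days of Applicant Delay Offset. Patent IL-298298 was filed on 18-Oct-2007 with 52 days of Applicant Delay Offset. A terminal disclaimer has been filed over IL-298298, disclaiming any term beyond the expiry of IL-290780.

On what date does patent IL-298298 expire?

Natural term of IL-298298:
  Base: filing + 25 years → 18 October 2032.
  Applicant Delay Offset: −52 days → 27 August 2032.
Expiry of referenced patent IL-290780:
  Base: filing + 25 years → 4 February 2032.
  Applicant Delay Offset: −70 days → 26 November 2031.
Terminal disclaimer: IL-298298 expires on the earlier of 27 August 2032 and 26 November 2031.

2031-11-26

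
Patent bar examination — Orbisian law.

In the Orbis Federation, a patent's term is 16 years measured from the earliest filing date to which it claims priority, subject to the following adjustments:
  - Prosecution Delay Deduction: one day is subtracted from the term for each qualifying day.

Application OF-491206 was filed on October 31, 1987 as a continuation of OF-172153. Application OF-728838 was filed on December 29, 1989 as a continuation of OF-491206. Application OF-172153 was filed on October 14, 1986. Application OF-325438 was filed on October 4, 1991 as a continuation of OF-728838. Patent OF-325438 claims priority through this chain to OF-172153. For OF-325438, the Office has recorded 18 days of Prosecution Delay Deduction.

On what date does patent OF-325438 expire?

Earliest priority filing: 14 October 1986.
Base term: 14 October 1986 + 16 years → 14 October 2002.
Prosecution Delay Deduction: −18 days → 26 September 2002.

2002-09-26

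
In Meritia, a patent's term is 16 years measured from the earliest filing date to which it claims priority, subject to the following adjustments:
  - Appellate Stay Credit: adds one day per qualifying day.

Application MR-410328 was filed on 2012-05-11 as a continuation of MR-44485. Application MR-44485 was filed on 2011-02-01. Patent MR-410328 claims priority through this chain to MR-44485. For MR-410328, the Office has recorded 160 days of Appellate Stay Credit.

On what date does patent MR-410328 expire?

2027-07-11

Earliest priority filing: 1 February 2011.
Base term: 1 February 2011 + 16 years → 1 February 2027.
Appellate Stay Credit: +160 days → 11 July 2027.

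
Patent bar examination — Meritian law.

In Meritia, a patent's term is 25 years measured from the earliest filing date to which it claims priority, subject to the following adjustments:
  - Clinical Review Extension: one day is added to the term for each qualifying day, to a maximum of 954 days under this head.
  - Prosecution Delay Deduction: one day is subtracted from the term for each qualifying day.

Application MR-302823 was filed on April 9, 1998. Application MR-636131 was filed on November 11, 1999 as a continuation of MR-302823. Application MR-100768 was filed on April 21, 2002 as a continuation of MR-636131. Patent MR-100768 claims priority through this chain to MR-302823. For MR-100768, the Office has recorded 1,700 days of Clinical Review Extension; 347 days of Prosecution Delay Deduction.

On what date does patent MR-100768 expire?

December 6, 2024

Earliest priority filing: 9 April 1998.
Base term: 9 April 1998 + 25 years → 9 April 2023.
Clinical Review Extension: 1700 days claimed exceeds the 954-day cap, so +954 days → 18 November 2025.
Prosecution Delay Deduction: −347 days → 6 December 2024.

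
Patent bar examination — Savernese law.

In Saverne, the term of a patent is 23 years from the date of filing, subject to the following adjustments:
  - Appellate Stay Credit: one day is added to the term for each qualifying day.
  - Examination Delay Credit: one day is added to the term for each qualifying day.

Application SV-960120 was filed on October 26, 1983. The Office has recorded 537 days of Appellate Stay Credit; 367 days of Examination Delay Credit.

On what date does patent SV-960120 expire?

2009-04-17

Base term: filing date + 23 years → 26 October 2006.
Appellate Stay Credit: +537 days → 15 April 2008.
Examination Delay Credit: +367 days → 17 April 2009.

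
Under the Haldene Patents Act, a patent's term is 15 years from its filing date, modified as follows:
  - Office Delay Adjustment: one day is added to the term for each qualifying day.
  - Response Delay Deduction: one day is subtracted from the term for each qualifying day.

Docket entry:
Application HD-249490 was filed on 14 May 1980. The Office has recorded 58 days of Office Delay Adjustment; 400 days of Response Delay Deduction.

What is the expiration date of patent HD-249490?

1994-06-06

Base term: filing date + 15 years → 14 May 1995.
Office Delay Adjustment: +58 days → 11 July 1995.
Response Delay Deduction: −400 days → 6 June 1994.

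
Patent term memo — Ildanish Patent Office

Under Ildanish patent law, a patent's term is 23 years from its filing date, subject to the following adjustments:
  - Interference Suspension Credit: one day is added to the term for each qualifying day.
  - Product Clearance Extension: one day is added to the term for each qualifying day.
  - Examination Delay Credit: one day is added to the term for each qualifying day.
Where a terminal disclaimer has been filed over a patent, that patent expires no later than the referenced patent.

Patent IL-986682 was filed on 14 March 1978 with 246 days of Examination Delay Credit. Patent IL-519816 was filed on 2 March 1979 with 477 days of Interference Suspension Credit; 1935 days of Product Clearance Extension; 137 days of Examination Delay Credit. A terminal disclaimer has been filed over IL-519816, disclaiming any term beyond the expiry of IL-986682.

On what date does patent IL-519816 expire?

Natural term of IL-519816:
  Base: filing + 23 years → 2 March 2002.
  Interference Suspension Credit: +477 days → 22 June 2003.
  Product Clearance Extension: +1935 days → 8 October 2008.
  Examination Delay Credit: +137 days → 22 February 2009.
Expiry of referenced patent IL-986682:
  Base: filing + 23 years → 14 March 2001.
  Examination Delay Credit: +246 days → 15 November 2001.
Terminal disclaimer: IL-519816 expires on the earlier of 22 February 2009 and 15 November 2001.

November 15, 2001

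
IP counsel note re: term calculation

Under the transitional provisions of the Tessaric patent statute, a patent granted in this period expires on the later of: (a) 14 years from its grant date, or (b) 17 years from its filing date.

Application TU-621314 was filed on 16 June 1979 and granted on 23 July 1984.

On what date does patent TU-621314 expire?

(a) grant + 14 years → 23 July 1998.
(b) filing + 17 years → 16 June 1996.
Later of the two: 23 July 1998.

July 23, 1998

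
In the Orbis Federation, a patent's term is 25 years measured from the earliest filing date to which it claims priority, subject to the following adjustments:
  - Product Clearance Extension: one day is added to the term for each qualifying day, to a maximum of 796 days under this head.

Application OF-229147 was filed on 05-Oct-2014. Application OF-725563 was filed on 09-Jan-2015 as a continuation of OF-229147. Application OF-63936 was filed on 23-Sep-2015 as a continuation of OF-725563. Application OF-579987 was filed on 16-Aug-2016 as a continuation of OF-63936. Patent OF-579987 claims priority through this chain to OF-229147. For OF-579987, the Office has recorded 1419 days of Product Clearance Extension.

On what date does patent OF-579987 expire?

December 9, 2041

Earliest priority filing: 5 October 2014.
Base term: 5 October 2014 + 25 years → 5 October 2039.
Product Clearance Extension: 1419 days claimed exceeds the 796-day cap, so +796 days → 9 December 2041.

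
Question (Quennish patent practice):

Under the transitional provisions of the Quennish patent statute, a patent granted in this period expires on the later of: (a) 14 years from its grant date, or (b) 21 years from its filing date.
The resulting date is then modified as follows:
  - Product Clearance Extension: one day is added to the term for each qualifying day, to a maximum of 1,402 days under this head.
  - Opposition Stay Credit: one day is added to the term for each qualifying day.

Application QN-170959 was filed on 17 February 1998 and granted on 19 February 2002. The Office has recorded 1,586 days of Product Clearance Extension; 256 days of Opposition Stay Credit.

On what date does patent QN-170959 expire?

2023-09-02

(a) grant + 14 years → 19 February 2016.
(b) filing + 21 years → 17 February 2019.
Later of the two: 17 February 2019.
Product Clearance Extension: 1586 days claimed exceeds the 1402-day cap, so +1402 days → 20 December 2022.
Opposition Stay Credit: +256 days → 2 September 2023.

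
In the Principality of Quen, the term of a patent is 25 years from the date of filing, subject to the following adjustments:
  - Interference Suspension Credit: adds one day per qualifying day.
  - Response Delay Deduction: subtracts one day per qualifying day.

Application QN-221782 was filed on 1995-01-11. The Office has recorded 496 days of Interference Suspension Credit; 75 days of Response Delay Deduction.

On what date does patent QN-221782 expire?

2021-03-07

Base term: filing date + 25 years → 11 January 2020.
Interference Suspension Credit: +496 days → 21 May 2021.
Response Delay Deduction: −75 days → 7 March 2021.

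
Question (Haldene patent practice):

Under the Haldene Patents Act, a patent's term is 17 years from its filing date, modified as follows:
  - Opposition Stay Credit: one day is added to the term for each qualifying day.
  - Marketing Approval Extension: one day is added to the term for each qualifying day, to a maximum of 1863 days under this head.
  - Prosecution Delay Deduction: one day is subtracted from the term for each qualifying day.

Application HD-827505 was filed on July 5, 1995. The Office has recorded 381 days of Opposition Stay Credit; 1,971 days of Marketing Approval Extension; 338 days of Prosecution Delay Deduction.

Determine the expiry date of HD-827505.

Base term: filing date + 17 years → 5 July 2012.
Opposition Stay Credit: +381 days → 21 July 2013.
Marketing Approval Extension: 1971 days claimed exceeds the 1863-day cap, so +1863 days → 27 August 2018.
Prosecution Delay Deduction: −338 days → 23 September 2017.

2017-09-23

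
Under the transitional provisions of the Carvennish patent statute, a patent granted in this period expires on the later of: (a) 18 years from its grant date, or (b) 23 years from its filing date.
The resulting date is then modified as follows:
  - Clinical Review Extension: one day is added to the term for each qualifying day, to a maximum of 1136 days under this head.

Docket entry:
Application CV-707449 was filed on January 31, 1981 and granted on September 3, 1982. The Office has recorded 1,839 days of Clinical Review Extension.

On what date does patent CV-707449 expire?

(a) grant + 18 years → 3 September 2000.
(b) filing + 23 years → 31 January 2004.
Later of the two: 31 January 2004.
Clinical Review Extension: 1839 days claimed exceeds the 1136-day cap, so +1136 days → 12 March 2007.

2007-03-12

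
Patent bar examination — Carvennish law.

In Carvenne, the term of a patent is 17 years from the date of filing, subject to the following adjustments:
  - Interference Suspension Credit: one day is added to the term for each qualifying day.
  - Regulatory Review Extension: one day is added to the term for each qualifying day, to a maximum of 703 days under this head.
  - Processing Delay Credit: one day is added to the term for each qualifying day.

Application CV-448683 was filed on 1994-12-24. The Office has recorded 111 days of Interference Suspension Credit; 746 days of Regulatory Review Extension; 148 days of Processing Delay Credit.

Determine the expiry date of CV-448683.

Base term: filing date + 17 years → 24 December 2011.
Interference Suspension Credit: +111 days → 13 April 2012.
Regulatory Review Extension: 746 days claimed exceeds the 703-day cap, so +703 days → 17 March 2014.
Processing Delay Credit: +148 days → 12 August 2014.

August 12, 2014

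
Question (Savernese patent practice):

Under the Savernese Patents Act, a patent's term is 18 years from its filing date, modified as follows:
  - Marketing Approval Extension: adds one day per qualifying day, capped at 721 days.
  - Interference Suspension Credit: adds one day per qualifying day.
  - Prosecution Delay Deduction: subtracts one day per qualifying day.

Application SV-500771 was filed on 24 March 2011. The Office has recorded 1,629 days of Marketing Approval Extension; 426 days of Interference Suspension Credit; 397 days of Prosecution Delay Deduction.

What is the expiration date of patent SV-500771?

Base term: filing date + 18 years → 24 March 2029.
Marketing Approval Extension: 1629 days claimed exceeds the 721-day cap, so +721 days → 15 March 2031.
Interference Suspension Credit: +426 days → 14 May 2032.
Prosecution Delay Deduction: −397 days → 13 April 2031.

April 13, 2031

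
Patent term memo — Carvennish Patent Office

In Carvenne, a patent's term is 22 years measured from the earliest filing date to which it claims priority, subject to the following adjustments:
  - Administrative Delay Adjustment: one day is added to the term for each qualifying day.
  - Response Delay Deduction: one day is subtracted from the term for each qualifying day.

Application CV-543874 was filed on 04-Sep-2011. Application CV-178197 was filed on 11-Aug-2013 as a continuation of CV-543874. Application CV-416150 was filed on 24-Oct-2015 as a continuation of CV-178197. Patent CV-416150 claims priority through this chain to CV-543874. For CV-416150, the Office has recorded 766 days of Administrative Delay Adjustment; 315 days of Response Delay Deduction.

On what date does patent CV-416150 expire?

Earliest priority filing: 4 September 2011.
Base term: 4 September 2011 + 22 years → 4 September 2033.
Administrative Delay Adjustment: +766 days → 10 October 2035.
Response Delay Deduction: −315 days → 29 November 2034.

2034-11-29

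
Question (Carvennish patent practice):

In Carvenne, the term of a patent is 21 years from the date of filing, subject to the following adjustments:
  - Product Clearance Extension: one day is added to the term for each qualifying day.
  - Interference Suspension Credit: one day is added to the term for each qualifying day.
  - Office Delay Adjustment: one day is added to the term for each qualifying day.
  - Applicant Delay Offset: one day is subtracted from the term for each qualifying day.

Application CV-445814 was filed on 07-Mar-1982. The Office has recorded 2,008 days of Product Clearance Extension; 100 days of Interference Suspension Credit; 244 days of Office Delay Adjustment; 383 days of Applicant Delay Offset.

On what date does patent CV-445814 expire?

Base term: filing date + 21 years → 7 March 2003.
Product Clearance Extension: +2008 days → 4 September 2008.
Interference Suspension Credit: +100 days → 13 December 2008.
Office Delay Adjustment: +244 days → 14 August 2009.
Applicant Delay Offset: −383 days → 27 July 2008.

2008-07-27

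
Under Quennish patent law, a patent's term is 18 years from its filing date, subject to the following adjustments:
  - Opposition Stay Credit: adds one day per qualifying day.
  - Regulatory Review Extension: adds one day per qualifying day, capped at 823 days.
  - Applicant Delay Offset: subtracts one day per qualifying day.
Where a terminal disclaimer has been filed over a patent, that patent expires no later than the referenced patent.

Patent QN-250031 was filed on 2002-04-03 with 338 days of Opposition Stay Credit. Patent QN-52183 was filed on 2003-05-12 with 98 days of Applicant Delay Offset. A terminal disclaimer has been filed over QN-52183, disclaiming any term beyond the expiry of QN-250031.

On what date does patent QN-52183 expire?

February 3, 2021

Natural term of QN-52183:
  Base: filing + 18 years → 12 May 2021.
  Applicant Delay Offset: −98 days → 3 February 2021.
Expiry of referenced patent QN-250031:
  Base: filing + 18 years → 3 April 2020.
  Opposition Stay Credit: +338 days → 7 March 2021.
Terminal disclaimer: QN-52183 expires on the earlier of 3 February 2021 and 7 March 2021.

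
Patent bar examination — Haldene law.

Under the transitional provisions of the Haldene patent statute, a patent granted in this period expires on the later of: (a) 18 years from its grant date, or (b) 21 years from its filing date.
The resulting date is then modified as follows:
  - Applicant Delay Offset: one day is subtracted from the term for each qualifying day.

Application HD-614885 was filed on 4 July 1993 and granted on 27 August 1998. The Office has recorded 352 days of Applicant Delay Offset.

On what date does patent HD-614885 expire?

2015-09-10

(a) grant + 18 years → 27 August 2016.
(b) filing + 21 years → 4 July 2014.
Later of the two: 27 August 2016.
Applicant Delay Offset: −352 days → 10 September 2015.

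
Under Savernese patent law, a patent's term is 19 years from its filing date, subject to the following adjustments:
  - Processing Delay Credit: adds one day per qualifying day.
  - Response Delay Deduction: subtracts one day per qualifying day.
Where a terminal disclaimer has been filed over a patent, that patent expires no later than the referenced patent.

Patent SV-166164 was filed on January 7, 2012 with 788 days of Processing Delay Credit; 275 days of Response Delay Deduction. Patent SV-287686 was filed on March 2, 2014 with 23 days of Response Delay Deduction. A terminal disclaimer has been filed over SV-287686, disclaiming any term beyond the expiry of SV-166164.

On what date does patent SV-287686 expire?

June 3, 2032

Natural term of SV-287686:
  Base: filing + 19 years → 2 March 2033.
  Response Delay Deduction: −23 days → 7 February 2033.
Expiry of referenced patent SV-166164:
  Base: filing + 19 years → 7 January 2031.
  Processing Delay Credit: +788 days → 5 March 2033.
  Response Delay Deduction: −275 days → 3 June 2032.
Terminal disclaimer: SV-287686 expires on the earlier of 7 February 2033 and 3 June 2032.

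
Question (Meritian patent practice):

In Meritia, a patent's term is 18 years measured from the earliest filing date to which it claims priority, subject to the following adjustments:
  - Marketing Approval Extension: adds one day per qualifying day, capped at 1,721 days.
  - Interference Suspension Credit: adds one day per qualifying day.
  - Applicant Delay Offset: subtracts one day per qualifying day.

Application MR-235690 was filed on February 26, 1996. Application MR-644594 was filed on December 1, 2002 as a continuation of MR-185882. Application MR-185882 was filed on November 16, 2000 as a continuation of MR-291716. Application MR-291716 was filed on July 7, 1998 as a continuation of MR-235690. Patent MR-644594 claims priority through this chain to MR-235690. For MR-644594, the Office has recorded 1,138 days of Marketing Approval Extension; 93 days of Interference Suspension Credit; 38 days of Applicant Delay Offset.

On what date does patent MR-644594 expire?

Earliest priority filing: 26 February 1996.
Base term: 26 February 1996 + 18 years → 26 February 2014.
Marketing Approval Extension: 1138 days (within the 1721-day cap) → +1138 days → 9 April 2017.
Interference Suspension Credit: +93 days → 11 July 2017.
Applicant Delay Offset: −38 days → 3 June 2017.

2017-06-03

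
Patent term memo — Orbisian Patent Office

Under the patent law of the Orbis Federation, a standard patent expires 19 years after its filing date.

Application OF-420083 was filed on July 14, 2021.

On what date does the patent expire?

Filing date + 19 years → 14 July 2040.

2040-07-14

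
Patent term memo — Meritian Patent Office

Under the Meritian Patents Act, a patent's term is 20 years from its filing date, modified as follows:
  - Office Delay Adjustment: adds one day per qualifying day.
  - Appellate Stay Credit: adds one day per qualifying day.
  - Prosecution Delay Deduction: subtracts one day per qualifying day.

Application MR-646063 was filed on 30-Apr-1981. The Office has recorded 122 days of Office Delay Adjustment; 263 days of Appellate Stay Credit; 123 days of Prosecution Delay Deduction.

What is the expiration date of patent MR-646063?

2002-01-17

Base term: filing date + 20 years → 30 April 2001.
Office Delay Adjustment: +122 days → 30 August 2001.
Appellate Stay Credit: +263 days → 20 May 2002.
Prosecution Delay Deduction: −123 days → 17 January 2002.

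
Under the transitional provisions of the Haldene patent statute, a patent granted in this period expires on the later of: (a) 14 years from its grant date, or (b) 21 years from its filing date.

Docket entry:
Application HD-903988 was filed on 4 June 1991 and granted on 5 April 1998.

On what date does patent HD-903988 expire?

(a) grant + 14 years → 5 April 2012.
(b) filing + 21 years → 4 June 2012.
Later of the two: 4 June 2012.

2012-06-04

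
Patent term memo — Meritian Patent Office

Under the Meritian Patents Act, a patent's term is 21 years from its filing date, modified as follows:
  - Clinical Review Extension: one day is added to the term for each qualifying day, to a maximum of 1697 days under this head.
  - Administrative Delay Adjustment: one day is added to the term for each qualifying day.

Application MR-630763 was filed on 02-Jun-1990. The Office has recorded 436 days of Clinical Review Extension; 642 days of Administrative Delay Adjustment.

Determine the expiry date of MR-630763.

Base term: filing date + 21 years → 2 June 2011.
Clinical Review Extension: 436 days (within the 1697-day cap) → +436 days → 11 August 2012.
Administrative Delay Adjustment: +642 days → 15 May 2014.

2014-05-15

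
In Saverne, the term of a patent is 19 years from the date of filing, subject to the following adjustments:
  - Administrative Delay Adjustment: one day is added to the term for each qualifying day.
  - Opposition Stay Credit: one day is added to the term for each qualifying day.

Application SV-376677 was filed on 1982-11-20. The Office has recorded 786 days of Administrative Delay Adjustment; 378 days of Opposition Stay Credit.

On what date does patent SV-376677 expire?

2005-01-27

Base term: filing date + 19 years → 20 November 2001.
Administrative Delay Adjustment: +786 days → 15 January 2004.
Opposition Stay Credit: +378 days → 27 January 2005.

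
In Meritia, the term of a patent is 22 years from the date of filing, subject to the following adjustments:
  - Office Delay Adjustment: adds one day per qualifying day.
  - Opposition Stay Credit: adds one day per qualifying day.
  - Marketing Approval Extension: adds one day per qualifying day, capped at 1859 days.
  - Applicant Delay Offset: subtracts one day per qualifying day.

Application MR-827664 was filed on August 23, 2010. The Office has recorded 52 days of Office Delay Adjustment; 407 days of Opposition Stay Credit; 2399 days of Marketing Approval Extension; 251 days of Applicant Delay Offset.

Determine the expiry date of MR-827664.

April 21, 2038

Base term: filing date + 22 years → 23 August 2032.
Office Delay Adjustment: +52 days → 14 October 2032.
Opposition Stay Credit: +407 days → 25 November 2033.
Marketing Approval Extension: 2399 days claimed exceeds the 1859-day cap, so +1859 days → 28 December 2038.
Applicant Delay Offset: −251 days → 21 April 2038.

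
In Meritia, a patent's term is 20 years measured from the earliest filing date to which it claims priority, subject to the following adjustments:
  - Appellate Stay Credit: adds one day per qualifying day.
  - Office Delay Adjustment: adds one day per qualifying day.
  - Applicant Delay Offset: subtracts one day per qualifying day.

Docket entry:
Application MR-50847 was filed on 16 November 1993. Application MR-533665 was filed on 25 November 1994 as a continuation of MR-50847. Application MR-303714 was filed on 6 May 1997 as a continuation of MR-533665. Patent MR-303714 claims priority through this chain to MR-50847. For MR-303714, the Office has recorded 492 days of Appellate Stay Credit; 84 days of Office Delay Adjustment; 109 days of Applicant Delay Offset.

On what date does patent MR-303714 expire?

February 26, 2015

Earliest priority filing: 16 November 1993.
Base term: 16 November 1993 + 20 years → 16 November 2013.
Appellate Stay Credit: +492 days → 23 March 2015.
Office Delay Adjustment: +84 days → 15 June 2015.
Applicant Delay Offset: −109 days → 26 February 2015.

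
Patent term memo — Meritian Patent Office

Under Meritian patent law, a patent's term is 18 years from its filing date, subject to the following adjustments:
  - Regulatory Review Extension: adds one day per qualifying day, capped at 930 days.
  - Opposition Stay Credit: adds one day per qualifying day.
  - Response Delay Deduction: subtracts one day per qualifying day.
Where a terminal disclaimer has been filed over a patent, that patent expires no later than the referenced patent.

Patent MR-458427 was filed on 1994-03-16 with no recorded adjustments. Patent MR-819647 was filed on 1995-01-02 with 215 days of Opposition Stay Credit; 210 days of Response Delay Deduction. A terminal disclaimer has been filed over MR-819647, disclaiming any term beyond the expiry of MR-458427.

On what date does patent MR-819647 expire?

March 16, 2012

Natural term of MR-819647:
  Base: filing + 18 years → 2 January 2013.
  Opposition Stay Credit: +215 days → 5 August 2013.
  Response Delay Deduction: −210 days → 7 January 2013.
Expiry of referenced patent MR-458427:
  Base: filing + 18 years → 16 March 2012.
Terminal disclaimer: MR-819647 expires on the earlier of 7 January 2013 and 16 March 2012.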